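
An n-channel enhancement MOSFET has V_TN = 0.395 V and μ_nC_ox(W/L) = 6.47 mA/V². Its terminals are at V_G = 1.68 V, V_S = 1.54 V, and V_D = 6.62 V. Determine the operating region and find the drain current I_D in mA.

Cutoff; I_D = 0 mA

V_GS = V_G − V_S = 1.68 − 1.54 = 0.14 V; V_DS = V_D − V_S = 6.62 − 1.54 = 5.08 V.
V_GS = 0.14 V < V_TN = 0.395 V, so the transistor is in cutoff.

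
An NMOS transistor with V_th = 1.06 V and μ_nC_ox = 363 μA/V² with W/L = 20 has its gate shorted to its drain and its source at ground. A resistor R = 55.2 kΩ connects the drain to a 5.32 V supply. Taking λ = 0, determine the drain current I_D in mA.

With gate tied to drain, V_GS = V_DS ≥ V_GS − V_th, so the device is in saturation.
k_n = μ_nC_ox · (W/L) = 7.26 mA/V².
KCL at the drain: ½ k_n (V_GS − V_th)² = (V_DD − V_GS)/R.
Let x = V_GS − 1.06. Then 200 x² + x − 4.26 = 0, giving x = 0.143 V (positive root), so V_GS = 1.2 V.
I_D = (V_DD − V_GS)/R = (5.32 − 1.2) / 55.2 = 0.0746 mA.

I_D = 0.0746 mA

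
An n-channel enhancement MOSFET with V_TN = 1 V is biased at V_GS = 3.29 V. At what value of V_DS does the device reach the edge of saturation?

V_DS,sat = 2.29 V

The boundary between triode and saturation is V_DS = V_GS − V_TN = V_ov.
V_ov = 3.29 − 1 = 2.29 V.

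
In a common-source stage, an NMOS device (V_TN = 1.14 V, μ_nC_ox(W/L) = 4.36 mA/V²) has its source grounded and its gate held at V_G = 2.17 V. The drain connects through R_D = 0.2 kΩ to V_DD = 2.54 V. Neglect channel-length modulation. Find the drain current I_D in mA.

V_GS = V_G = 2.17 V, so V_ov = 2.17 − 1.14 = 1.03 V.
Assume saturation: I_D = ½ k_n V_ov² = 0.5 × 4.36 × 1.03² = 2.31 mA, giving V_DS = V_DD − I_D R_D = 2.54 − 2.31 × 0.2 = 2.08 V.
V_DS = 2.08 V ≥ V_ov = 1.03 V, confirming saturation.

I_D = 2.31 mA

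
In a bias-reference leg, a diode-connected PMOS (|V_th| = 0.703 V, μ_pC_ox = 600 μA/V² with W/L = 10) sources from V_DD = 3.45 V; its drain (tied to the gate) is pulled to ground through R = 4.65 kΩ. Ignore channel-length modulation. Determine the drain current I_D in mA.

With gate tied to drain, V_SG = V_SD ≥ V_SG − |V_th|, so the device is in saturation.
k_p = μ_pC_ox · (W/L) = 6 mA/V².
KCL at the drain: ½ k_p (V_SG − |V_th|)² = (V_DD − V_SG)/R.
Let x = V_SG − 0.703. Then 14 x² + x − 2.747 = 0, giving x = 0.409 V (positive root), so V_SG = 1.11 V.
I_D = (V_DD − V_SG)/R = (3.45 − 1.11) / 4.65 = 0.503 mA.

I_D = 0.503 mA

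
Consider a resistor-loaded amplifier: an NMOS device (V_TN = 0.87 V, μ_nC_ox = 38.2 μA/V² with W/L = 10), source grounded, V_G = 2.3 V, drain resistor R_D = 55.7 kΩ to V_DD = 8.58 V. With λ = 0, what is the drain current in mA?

I_D = 0.149 mA

V_GS = V_G = 2.3 V, so V_ov = 2.3 − 0.87 = 1.43 V.
k_n = μ_nC_ox · (W/L) = 0.382 mA/V².
Assume saturation: I_D = ½ k_n V_ov² = 0.5 × 0.382 × 1.43² = 0.391 mA, giving V_DS = V_DD − I_D R_D = 8.58 − 0.391 × 55.7 = -13.2 V.
But -13.2 V < V_ov = 1.43 V, so the device is actually in triode.
In triode I_D = k_n[V_ov V_DS − ½ V_DS²] and I_D = (V_DD − V_DS)/R_D. Equating: 10.6 V_DS² − 31.43 V_DS + 8.58 = 0, giving V_DS = 0.304 V (the root below V_ov).
I_D = (8.58 − 0.304) / 55.7 = 0.149 mA.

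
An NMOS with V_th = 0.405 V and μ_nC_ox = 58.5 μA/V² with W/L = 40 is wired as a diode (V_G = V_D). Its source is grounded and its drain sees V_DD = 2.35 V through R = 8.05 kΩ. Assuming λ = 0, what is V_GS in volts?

With gate tied to drain, V_GS = V_DS ≥ V_GS − V_th, so the device is in saturation.
k_n = μ_nC_ox · (W/L) = 2.34 mA/V².
KCL at the drain: ½ k_n (V_GS − V_th)² = (V_DD − V_GS)/R.
Let x = V_GS − 0.405. Then 9.42 x² + x − 1.945 = 0, giving x = 0.404 V (positive root), so V_GS = 0.809 V.
I_D = (V_DD − V_GS)/R = (2.35 − 0.809) / 8.05 = 0.191 mA.

V_GS = 0.809 V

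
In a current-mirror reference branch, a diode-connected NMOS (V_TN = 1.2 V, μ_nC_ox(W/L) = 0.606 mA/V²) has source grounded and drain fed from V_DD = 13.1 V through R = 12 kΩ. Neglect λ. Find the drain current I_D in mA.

With gate tied to drain, V_GS = V_DS ≥ V_GS − V_TN, so the device is in saturation.
KCL at the drain: ½ k_n (V_GS − V_TN)² = (V_DD − V_GS)/R.
Let x = V_GS − 1.2. Then 3.64 x² + x − 11.9 = 0, giving x = 1.68 V (positive root), so V_GS = 2.88 V.
I_D = (V_DD − V_GS)/R = (13.1 − 2.88) / 12 = 0.852 mA.

I_D = 0.852 mA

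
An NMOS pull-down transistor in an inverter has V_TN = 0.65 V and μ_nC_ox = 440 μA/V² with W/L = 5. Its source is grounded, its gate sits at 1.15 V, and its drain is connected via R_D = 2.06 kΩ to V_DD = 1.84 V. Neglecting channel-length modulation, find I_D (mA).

I_D = 0.275 mA

V_GS = V_G = 1.15 V, so V_ov = 1.15 − 0.65 = 0.5 V.
k_n = μ_nC_ox · (W/L) = 2.2 mA/V².
Assume saturation: I_D = ½ k_n V_ov² = 0.5 × 2.2 × 0.5² = 0.275 mA, giving V_DS = V_DD − I_D R_D = 1.84 − 0.275 × 2.06 = 1.27 V.
V_DS = 1.27 V ≥ V_ov = 0.5 V, confirming saturation.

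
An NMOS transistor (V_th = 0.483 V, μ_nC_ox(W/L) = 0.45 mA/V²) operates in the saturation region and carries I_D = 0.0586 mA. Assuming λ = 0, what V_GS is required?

In saturation I_D = ½ k_n (V_GS − V_th)², so V_GS − V_th = √(2 I_D / k_n) = √(2 × 0.0586 / 0.45) = 0.51 V.
V_GS = 0.483 + 0.51 = 0.993 V.

V_GS = 0.993 V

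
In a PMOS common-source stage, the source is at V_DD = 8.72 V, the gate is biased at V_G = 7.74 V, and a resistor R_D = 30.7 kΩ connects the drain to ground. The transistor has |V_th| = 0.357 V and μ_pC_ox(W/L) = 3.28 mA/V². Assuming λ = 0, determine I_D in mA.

I_D = 0.279 mA

V_SG = V_DD − V_G = 8.72 − 7.74 = 0.98 V, so V_ov = 0.98 − 0.357 = 0.623 V.
Assume saturation: I_D = ½ k_p V_ov² = 0.5 × 3.28 × 0.623² = 0.637 mA, giving V_SD = V_DD − I_D R_D = 8.72 − 0.637 × 30.7 = -10.8 V.
But -10.8 V < V_ov = 0.623 V, so the device is actually in triode.
In triode I_D = k_p[V_ov V_SD − ½ V_SD²] and I_D = (V_DD − V_SD)/R_D. Equating: 50.3 V_SD² − 63.73 V_SD + 8.72 = 0, giving V_SD = 0.156 V (the root below V_ov).
I_D = (8.72 − 0.156) / 30.7 = 0.279 mA.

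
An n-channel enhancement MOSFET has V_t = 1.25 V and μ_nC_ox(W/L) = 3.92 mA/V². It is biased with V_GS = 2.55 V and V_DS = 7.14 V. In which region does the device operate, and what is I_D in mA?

V_ov = V_GS − V_t = 2.55 − 1.25 = 1.3 V.
Since V_DS = 7.14 V ≥ V_ov = 1.3 V, the device is in saturation.
I_D = ½ k_n V_ov² = 0.5 × 3.92 × 1.3² = 3.31 mA.

Saturation; I_D = 3.31 mA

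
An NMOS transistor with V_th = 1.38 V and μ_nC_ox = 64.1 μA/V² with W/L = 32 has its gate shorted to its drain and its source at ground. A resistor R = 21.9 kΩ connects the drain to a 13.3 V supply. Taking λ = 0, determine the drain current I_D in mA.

With gate tied to drain, V_GS = V_DS ≥ V_GS − V_th, so the device is in saturation.
k_n = μ_nC_ox · (W/L) = 2.051 mA/V².
KCL at the drain: ½ k_n (V_GS − V_th)² = (V_DD − V_GS)/R.
Let x = V_GS − 1.38. Then 22.5 x² + x − 11.92 = 0, giving x = 0.707 V (positive root), so V_GS = 2.09 V.
I_D = (V_DD − V_GS)/R = (13.3 − 2.09) / 21.9 = 0.512 mA.

I_D = 0.512 mA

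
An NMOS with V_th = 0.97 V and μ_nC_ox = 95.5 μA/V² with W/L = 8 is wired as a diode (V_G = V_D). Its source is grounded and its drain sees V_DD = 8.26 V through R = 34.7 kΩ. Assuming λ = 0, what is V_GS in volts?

V_GS = 1.67 V

With gate tied to drain, V_GS = V_DS ≥ V_GS − V_th, so the device is in saturation.
k_n = μ_nC_ox · (W/L) = 0.764 mA/V².
KCL at the drain: ½ k_n (V_GS − V_th)² = (V_DD − V_GS)/R.
Let x = V_GS − 0.97. Then 13.3 x² + x − 7.29 = 0, giving x = 0.705 V (positive root), so V_GS = 1.67 V.
I_D = (V_DD − V_GS)/R = (8.26 − 1.67) / 34.7 = 0.19 mA.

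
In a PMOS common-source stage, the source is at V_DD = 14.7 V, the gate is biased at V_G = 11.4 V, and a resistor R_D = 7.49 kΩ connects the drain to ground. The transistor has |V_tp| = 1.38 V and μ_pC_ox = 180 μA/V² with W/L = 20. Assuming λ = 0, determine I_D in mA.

V_SG = V_DD − V_G = 14.7 − 11.4 = 3.3 V, so V_ov = 3.3 − 1.38 = 1.92 V.
k_p = μ_pC_ox · (W/L) = 3.6 mA/V².
Assume saturation: I_D = ½ k_p V_ov² = 0.5 × 3.6 × 1.92² = 6.64 mA, giving V_SD = V_DD − I_D R_D = 14.7 − 6.64 × 7.49 = -35 V.
But -35 V < V_ov = 1.92 V, so the device is actually in triode.
In triode I_D = k_p[V_ov V_SD − ½ V_SD²] and I_D = (V_DD − V_SD)/R_D. Equating: 13.5 V_SD² − 52.77 V_SD + 14.7 = 0, giving V_SD = 0.302 V (the root below V_ov).
I_D = (14.7 − 0.302) / 7.49 = 1.92 mA.

I_D = 1.92 mA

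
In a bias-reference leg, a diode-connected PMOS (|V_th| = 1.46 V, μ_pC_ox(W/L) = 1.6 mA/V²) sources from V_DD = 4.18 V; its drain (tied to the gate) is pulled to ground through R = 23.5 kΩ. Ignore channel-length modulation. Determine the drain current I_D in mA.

With gate tied to drain, V_SG = V_SD ≥ V_SG − |V_th|, so the device is in saturation.
KCL at the drain: ½ k_p (V_SG − |V_th|)² = (V_DD − V_SG)/R.
Let x = V_SG − 1.46. Then 18.8 x² + x − 2.72 = 0, giving x = 0.355 V (positive root), so V_SG = 1.81 V.
I_D = (V_DD − V_SG)/R = (4.18 − 1.81) / 23.5 = 0.101 mA.

I_D = 0.101 mA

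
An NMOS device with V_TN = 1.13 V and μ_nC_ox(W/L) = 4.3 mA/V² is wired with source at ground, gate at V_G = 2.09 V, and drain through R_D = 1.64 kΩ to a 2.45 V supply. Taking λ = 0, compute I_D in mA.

V_GS = V_G = 2.09 V, so V_ov = 2.09 − 1.13 = 0.96 V.
Assume saturation: I_D = ½ k_n V_ov² = 0.5 × 4.3 × 0.96² = 1.98 mA, giving V_DS = V_DD − I_D R_D = 2.45 − 1.98 × 1.64 = -0.8 V.
But -0.8 V < V_ov = 0.96 V, so the device is actually in triode.
In triode I_D = k_n[V_ov V_DS − ½ V_DS²] and I_D = (V_DD − V_DS)/R_D. Equating: 3.53 V_DS² − 7.77 V_DS + 2.45 = 0, giving V_DS = 0.381 V (the root below V_ov).
I_D = (2.45 − 0.381) / 1.64 = 1.26 mA.

I_D = 1.26 mA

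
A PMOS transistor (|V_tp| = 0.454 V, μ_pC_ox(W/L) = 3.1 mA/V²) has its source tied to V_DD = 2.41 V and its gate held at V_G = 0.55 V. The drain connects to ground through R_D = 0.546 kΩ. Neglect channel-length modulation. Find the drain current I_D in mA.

I_D = 2.71 mA

V_SG = V_DD − V_G = 2.41 − 0.55 = 1.86 V, so V_ov = 1.86 − 0.454 = 1.41 V.
Assume saturation: I_D = ½ k_p V_ov² = 0.5 × 3.1 × 1.41² = 3.06 mA, giving V_SD = V_DD − I_D R_D = 2.41 − 3.06 × 0.546 = 0.737 V.
But 0.737 V < V_ov = 1.41 V, so the device is actually in triode.
In triode I_D = k_p[V_ov V_SD − ½ V_SD²] and I_D = (V_DD − V_SD)/R_D. Equating: 0.846 V_SD² − 3.38 V_SD + 2.41 = 0, giving V_SD = 0.929 V (the root below V_ov).
I_D = (2.41 − 0.929) / 0.546 = 2.71 mA.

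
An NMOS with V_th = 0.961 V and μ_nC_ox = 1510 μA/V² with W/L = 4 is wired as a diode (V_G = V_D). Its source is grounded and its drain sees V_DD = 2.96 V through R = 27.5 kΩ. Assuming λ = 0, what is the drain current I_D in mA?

With gate tied to drain, V_GS = V_DS ≥ V_GS − V_th, so the device is in saturation.
k_n = μ_nC_ox · (W/L) = 6.04 mA/V².
KCL at the drain: ½ k_n (V_GS − V_th)² = (V_DD − V_GS)/R.
Let x = V_GS − 0.961. Then 83 x² + x − 1.999 = 0, giving x = 0.149 V (positive root), so V_GS = 1.11 V.
I_D = (V_DD − V_GS)/R = (2.96 − 1.11) / 27.5 = 0.0673 mA.

I_D = 0.0673 mA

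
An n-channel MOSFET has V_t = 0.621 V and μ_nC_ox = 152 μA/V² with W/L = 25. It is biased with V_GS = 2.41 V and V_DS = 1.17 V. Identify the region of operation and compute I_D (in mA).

Triode; I_D = 5.35 mA

k_n = μ_nC_ox · (W/L) = 3.8 mA/V².
V_ov = V_GS − V_t = 2.41 − 0.621 = 1.79 V.
Since V_DS = 1.17 V < V_ov = 1.79 V, the device is in the triode region.
I_D = k_n [V_ov · V_DS − ½ V_DS²] = 3.8 × [1.79 × 1.17 − 0.5 × 1.17²] = 5.35 mA.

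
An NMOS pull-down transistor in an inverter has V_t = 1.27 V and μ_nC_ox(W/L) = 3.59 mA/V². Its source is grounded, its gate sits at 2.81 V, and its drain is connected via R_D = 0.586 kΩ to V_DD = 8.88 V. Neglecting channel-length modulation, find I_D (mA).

I_D = 4.26 mA

V_GS = V_G = 2.81 V, so V_ov = 2.81 − 1.27 = 1.54 V.
Assume saturation: I_D = ½ k_n V_ov² = 0.5 × 3.59 × 1.54² = 4.26 mA, giving V_DS = V_DD − I_D R_D = 8.88 − 4.26 × 0.586 = 6.39 V.
V_DS = 6.39 V ≥ V_ov = 1.54 V, confirming saturation.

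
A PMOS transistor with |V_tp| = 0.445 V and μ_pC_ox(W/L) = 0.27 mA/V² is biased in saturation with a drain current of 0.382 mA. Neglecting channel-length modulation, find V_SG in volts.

V_SG = 2.13 V

In saturation I_D = ½ k_p (V_SG − |V_tp|)², so V_SG − |V_tp| = √(2 I_D / k_p) = √(2 × 0.382 / 0.27) = 1.68 V.
V_SG = 0.445 + 1.68 = 2.13 V.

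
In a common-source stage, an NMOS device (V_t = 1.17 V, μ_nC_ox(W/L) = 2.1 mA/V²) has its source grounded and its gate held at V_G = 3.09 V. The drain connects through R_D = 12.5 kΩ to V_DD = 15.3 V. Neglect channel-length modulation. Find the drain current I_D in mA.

I_D = 1.20 mA

V_GS = V_G = 3.09 V, so V_ov = 3.09 − 1.17 = 1.92 V.
Assume saturation: I_D = ½ k_n V_ov² = 0.5 × 2.1 × 1.92² = 3.87 mA, giving V_DS = V_DD − I_D R_D = 15.3 − 3.87 × 12.5 = -33.1 V.
But -33.1 V < V_ov = 1.92 V, so the device is actually in triode.
In triode I_D = k_n[V_ov V_DS − ½ V_DS²] and I_D = (V_DD − V_DS)/R_D. Equating: 13.1 V_DS² − 51.4 V_DS + 15.3 = 0, giving V_DS = 0.325 V (the root below V_ov).
I_D = (15.3 − 0.325) / 12.5 = 1.2 mA.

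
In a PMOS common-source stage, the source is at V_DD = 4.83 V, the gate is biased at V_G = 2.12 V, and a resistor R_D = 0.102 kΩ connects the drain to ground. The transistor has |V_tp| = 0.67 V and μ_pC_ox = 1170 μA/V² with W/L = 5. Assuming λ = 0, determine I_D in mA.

I_D = 12.2 mA

V_SG = V_DD − V_G = 4.83 − 2.12 = 2.71 V, so V_ov = 2.71 − 0.67 = 2.04 V.
k_p = μ_pC_ox · (W/L) = 5.85 mA/V².
Assume saturation: I_D = ½ k_p V_ov² = 0.5 × 5.85 × 2.04² = 12.2 mA, giving V_SD = V_DD − I_D R_D = 4.83 − 12.2 × 0.102 = 3.59 V.
V_SD = 3.59 V ≥ V_ov = 2.04 V, confirming saturation.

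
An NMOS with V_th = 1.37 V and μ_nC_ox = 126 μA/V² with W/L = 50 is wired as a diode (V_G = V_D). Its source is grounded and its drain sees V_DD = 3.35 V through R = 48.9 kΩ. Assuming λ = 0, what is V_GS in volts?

With gate tied to drain, V_GS = V_DS ≥ V_GS − V_th, so the device is in saturation.
k_n = μ_nC_ox · (W/L) = 6.3 mA/V².
KCL at the drain: ½ k_n (V_GS − V_th)² = (V_DD − V_GS)/R.
Let x = V_GS − 1.37. Then 154 x² + x − 1.98 = 0, giving x = 0.11 V (positive root), so V_GS = 1.48 V.
I_D = (V_DD − V_GS)/R = (3.35 − 1.48) / 48.9 = 0.0382 mA.

V_GS = 1.48 V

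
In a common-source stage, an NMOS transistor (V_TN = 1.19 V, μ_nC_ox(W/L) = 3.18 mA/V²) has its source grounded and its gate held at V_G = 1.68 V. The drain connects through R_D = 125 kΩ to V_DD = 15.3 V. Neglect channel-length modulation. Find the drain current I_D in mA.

V_GS = V_G = 1.68 V, so V_ov = 1.68 − 1.19 = 0.49 V.
Assume saturation: I_D = ½ k_n V_ov² = 0.5 × 3.18 × 0.49² = 0.382 mA, giving V_DS = V_DD − I_D R_D = 15.3 − 0.382 × 125 = -32.4 V.
But -32.4 V < V_ov = 0.49 V, so the device is actually in triode.
In triode I_D = k_n[V_ov V_DS − ½ V_DS²] and I_D = (V_DD − V_DS)/R_D. Equating: 199 V_DS² − 195.8 V_DS + 15.3 = 0, giving V_DS = 0.0856 V (the root below V_ov).
I_D = (15.3 − 0.0856) / 125 = 0.122 mA.

I_D = 0.122 mA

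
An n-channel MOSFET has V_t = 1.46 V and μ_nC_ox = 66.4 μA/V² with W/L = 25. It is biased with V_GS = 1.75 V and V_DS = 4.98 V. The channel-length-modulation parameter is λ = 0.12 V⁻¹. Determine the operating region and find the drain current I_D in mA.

k_n = μ_nC_ox · (W/L) = 1.66 mA/V².
V_ov = V_GS − V_t = 1.75 − 1.46 = 0.29 V.
Since V_DS = 4.98 V ≥ V_ov = 0.29 V, the device is in saturation.
I_D = ½ k_n V_ov² (1 + λ V_DS) = 0.5 × 1.66 × 0.29² × (1 + 0.12 × 4.98) = 0.112 mA.

Saturation; I_D = 0.112 mA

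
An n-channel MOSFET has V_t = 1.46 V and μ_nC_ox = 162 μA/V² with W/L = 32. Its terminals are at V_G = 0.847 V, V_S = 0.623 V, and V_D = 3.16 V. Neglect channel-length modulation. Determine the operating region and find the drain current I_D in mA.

V_GS = V_G − V_S = 0.847 − 0.623 = 0.224 V; V_DS = V_D − V_S = 3.16 − 0.623 = 2.54 V.
V_GS = 0.224 V < V_t = 1.46 V, so the transistor is in cutoff.

Cutoff; I_D = 0 mA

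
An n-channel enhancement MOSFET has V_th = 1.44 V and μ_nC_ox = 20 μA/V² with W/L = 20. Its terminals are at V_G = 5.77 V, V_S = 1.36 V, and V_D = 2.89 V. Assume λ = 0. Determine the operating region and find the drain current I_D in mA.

V_GS = V_G − V_S = 5.77 − 1.36 = 4.41 V; V_DS = V_D − V_S = 2.89 − 1.36 = 1.53 V.
k_n = μ_nC_ox · (W/L) = 0.4 mA/V².
V_ov = V_GS − V_th = 4.41 − 1.44 = 2.97 V.
Since V_DS = 1.53 V < V_ov = 2.97 V, the device is in the triode region.
I_D = k_n [V_ov · V_DS − ½ V_DS²] = 0.4 × [2.97 × 1.53 − 0.5 × 1.53²] = 1.35 mA.

Triode; I_D = 1.35 mA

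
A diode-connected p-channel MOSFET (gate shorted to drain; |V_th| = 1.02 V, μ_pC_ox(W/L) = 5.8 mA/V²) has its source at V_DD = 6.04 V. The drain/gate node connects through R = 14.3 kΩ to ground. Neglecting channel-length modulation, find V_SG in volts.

With gate tied to drain, V_SG = V_SD ≥ V_SG − |V_th|, so the device is in saturation.
KCL at the drain: ½ k_p (V_SG − |V_th|)² = (V_DD − V_SG)/R.
Let x = V_SG − 1.02. Then 41.5 x² + x − 5.02 = 0, giving x = 0.336 V (positive root), so V_SG = 1.36 V.
I_D = (V_DD − V_SG)/R = (6.04 − 1.36) / 14.3 = 0.328 mA.

V_SG = 1.36 V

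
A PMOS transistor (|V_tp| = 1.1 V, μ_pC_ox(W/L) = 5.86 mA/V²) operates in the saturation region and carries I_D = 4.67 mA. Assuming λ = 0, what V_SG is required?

In saturation I_D = ½ k_p (V_SG − |V_tp|)², so V_SG − |V_tp| = √(2 I_D / k_p) = √(2 × 4.67 / 5.86) = 1.26 V.
V_SG = 1.1 + 1.26 = 2.36 V.

V_SG = 2.36 V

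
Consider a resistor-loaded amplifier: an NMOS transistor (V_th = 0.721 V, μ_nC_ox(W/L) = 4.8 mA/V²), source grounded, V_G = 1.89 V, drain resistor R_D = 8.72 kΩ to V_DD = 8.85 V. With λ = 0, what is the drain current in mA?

V_GS = V_G = 1.89 V, so V_ov = 1.89 − 0.721 = 1.17 V.
Assume saturation: I_D = ½ k_n V_ov² = 0.5 × 4.8 × 1.17² = 3.28 mA, giving V_DS = V_DD − I_D R_D = 8.85 − 3.28 × 8.72 = -19.7 V.
But -19.7 V < V_ov = 1.17 V, so the device is actually in triode.
In triode I_D = k_n[V_ov V_DS − ½ V_DS²] and I_D = (V_DD − V_DS)/R_D. Equating: 20.9 V_DS² − 49.93 V_DS + 8.85 = 0, giving V_DS = 0.193 V (the root below V_ov).
I_D = (8.85 − 0.193) / 8.72 = 0.993 mA.

I_D = 0.993 mA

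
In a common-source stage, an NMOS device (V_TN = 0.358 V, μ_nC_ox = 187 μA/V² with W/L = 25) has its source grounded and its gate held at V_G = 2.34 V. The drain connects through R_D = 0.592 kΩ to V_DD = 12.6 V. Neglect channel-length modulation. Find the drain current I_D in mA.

V_GS = V_G = 2.34 V, so V_ov = 2.34 − 0.358 = 1.98 V.
k_n = μ_nC_ox · (W/L) = 4.675 mA/V².
Assume saturation: I_D = ½ k_n V_ov² = 0.5 × 4.675 × 1.98² = 9.18 mA, giving V_DS = V_DD − I_D R_D = 12.6 − 9.18 × 0.592 = 7.16 V.
V_DS = 7.16 V ≥ V_ov = 1.98 V, confirming saturation.

I_D = 9.18 mA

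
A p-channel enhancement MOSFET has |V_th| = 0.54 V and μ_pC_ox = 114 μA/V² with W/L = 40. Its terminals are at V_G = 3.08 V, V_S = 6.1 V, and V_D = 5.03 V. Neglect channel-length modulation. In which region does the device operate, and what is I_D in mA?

Triode; I_D = 9.49 mA

V_SG = V_S − V_G = 6.1 − 3.08 = 3.02 V; V_SD = V_S − V_D = 6.1 − 5.03 = 1.07 V.
k_p = μ_pC_ox · (W/L) = 4.56 mA/V².
V_ov = V_SG − |V_th| = 3.02 − 0.54 = 2.48 V.
Since V_SD = 1.07 V < V_ov = 2.48 V, the device is in the triode region.
I_D = k_p [V_ov · V_SD − ½ V_SD²] = 4.56 × [2.48 × 1.07 − 0.5 × 1.07²] = 9.49 mA.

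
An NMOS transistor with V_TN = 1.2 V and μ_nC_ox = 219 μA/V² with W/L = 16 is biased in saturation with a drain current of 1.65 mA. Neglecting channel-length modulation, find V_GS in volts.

V_GS = 2.17 V

k_n = μ_nC_ox · (W/L) = 3.504 mA/V².
In saturation I_D = ½ k_n (V_GS − V_TN)², so V_GS − V_TN = √(2 I_D / k_n) = √(2 × 1.65 / 3.504) = 0.97 V.
V_GS = 1.2 + 0.97 = 2.17 V.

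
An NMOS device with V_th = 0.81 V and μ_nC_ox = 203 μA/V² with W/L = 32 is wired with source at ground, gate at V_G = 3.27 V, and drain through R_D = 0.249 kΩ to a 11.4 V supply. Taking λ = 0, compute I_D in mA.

I_D = 19.7 mA

V_GS = V_G = 3.27 V, so V_ov = 3.27 − 0.81 = 2.46 V.
k_n = μ_nC_ox · (W/L) = 6.496 mA/V².
Assume saturation: I_D = ½ k_n V_ov² = 0.5 × 6.496 × 2.46² = 19.7 mA, giving V_DS = V_DD − I_D R_D = 11.4 − 19.7 × 0.249 = 6.51 V.
V_DS = 6.51 V ≥ V_ov = 2.46 V, confirming saturation.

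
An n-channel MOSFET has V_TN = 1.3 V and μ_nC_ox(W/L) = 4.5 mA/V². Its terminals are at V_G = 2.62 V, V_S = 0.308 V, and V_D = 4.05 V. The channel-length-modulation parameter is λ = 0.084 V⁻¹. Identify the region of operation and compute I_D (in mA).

V_GS = V_G − V_S = 2.62 − 0.308 = 2.31 V; V_DS = V_D − V_S = 4.05 − 0.308 = 3.74 V.
V_ov = V_GS − V_TN = 2.31 − 1.3 = 1.01 V.
Since V_DS = 3.74 V ≥ V_ov = 1.01 V, the device is in saturation.
I_D = ½ k_n V_ov² (1 + λ V_DS) = 0.5 × 4.5 × 1.01² × (1 + 0.084 × 3.74) = 3.03 mA.

Saturation; I_D = 3.03 mA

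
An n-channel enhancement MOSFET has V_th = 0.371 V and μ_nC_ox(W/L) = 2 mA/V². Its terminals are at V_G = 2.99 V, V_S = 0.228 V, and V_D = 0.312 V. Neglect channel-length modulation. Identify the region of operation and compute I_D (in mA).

V_GS = V_G − V_S = 2.99 − 0.228 = 2.76 V; V_DS = V_D − V_S = 0.312 − 0.228 = 0.084 V.
V_ov = V_GS − V_th = 2.76 − 0.371 = 2.39 V.
Since V_DS = 0.084 V < V_ov = 2.39 V, the device is in the triode region.
I_D = k_n [V_ov · V_DS − ½ V_DS²] = 2 × [2.39 × 0.084 − 0.5 × 0.084²] = 0.395 mA.

Triode; I_D = 0.395 mA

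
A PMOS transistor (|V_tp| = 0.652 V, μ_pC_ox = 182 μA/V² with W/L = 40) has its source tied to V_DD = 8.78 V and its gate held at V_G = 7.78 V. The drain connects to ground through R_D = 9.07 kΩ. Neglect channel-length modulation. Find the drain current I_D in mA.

V_SG = V_DD − V_G = 8.78 − 7.78 = 1 V, so V_ov = 1 − 0.652 = 0.348 V.
k_p = μ_pC_ox · (W/L) = 7.28 mA/V².
Assume saturation: I_D = ½ k_p V_ov² = 0.5 × 7.28 × 0.348² = 0.441 mA, giving V_SD = V_DD − I_D R_D = 8.78 − 0.441 × 9.07 = 4.78 V.
V_SD = 4.78 V ≥ V_ov = 0.348 V, confirming saturation.

I_D = 0.441 mA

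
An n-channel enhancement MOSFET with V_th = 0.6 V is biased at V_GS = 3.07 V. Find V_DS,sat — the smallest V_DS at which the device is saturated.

The boundary between triode and saturation is V_DS = V_GS − V_th = V_ov.
V_ov = 3.07 − 0.6 = 2.47 V.

V_DS,sat = 2.47 V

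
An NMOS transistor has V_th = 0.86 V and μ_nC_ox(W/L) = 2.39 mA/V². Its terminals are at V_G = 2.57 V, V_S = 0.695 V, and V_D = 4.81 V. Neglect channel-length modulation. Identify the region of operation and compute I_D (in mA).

V_GS = V_G − V_S = 2.57 − 0.695 = 1.88 V; V_DS = V_D − V_S = 4.81 − 0.695 = 4.11 V.
V_ov = V_GS − V_th = 1.88 − 0.86 = 1.02 V.
Since V_DS = 4.11 V ≥ V_ov = 1.02 V, the device is in saturation.
I_D = ½ k_n V_ov² = 0.5 × 2.39 × 1.02² = 1.23 mA.

Saturation; I_D = 1.23 mA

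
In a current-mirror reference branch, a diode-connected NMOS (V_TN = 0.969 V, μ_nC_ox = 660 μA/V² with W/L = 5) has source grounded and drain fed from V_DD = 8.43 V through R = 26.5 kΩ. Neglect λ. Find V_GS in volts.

V_GS = 1.37 V

With gate tied to drain, V_GS = V_DS ≥ V_GS − V_TN, so the device is in saturation.
k_n = μ_nC_ox · (W/L) = 3.3 mA/V².
KCL at the drain: ½ k_n (V_GS − V_TN)² = (V_DD − V_GS)/R.
Let x = V_GS − 0.969. Then 43.7 x² + x − 7.461 = 0, giving x = 0.402 V (positive root), so V_GS = 1.37 V.
I_D = (V_DD − V_GS)/R = (8.43 − 1.37) / 26.5 = 0.266 mA.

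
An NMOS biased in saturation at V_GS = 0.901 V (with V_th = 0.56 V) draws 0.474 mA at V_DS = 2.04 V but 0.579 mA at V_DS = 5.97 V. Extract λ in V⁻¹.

With V_GS fixed, I_D ∝ (1 + λ V_DS) in saturation, so I_D2/I_D1 = (1 + λ V_DS2)/(1 + λ V_DS1).
0.579/0.474 = 1.222 = (1 + 5.97 λ)/(1 + 2.04 λ).
Solving: λ (I_D1 V_DS2 − I_D2 V_DS1) = I_D2 − I_D1, so λ = (0.579 − 0.474) / (0.474 × 5.97 − 0.579 × 2.04) = 0.105 / 1.65 = 0.0637 V⁻¹.

λ = 0.0637 V⁻¹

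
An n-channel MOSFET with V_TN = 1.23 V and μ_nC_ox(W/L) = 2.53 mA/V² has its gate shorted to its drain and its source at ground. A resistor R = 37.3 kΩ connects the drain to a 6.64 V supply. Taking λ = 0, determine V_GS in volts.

V_GS = 1.56 V

With gate tied to drain, V_GS = V_DS ≥ V_GS − V_TN, so the device is in saturation.
KCL at the drain: ½ k_n (V_GS − V_TN)² = (V_DD − V_GS)/R.
Let x = V_GS − 1.23. Then 47.2 x² + x − 5.41 = 0, giving x = 0.328 V (positive root), so V_GS = 1.56 V.
I_D = (V_DD − V_GS)/R = (6.64 − 1.56) / 37.3 = 0.136 mA.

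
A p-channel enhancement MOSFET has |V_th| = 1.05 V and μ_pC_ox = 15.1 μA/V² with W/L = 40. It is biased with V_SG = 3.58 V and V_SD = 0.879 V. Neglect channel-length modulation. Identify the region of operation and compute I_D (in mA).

Triode; I_D = 1.11 mA

k_p = μ_pC_ox · (W/L) = 0.604 mA/V².
V_ov = V_SG − |V_th| = 3.58 − 1.05 = 2.53 V.
Since V_SD = 0.879 V < V_ov = 2.53 V, the device is in the triode region.
I_D = k_p [V_ov · V_SD − ½ V_SD²] = 0.604 × [2.53 × 0.879 − 0.5 × 0.879²] = 1.11 mA.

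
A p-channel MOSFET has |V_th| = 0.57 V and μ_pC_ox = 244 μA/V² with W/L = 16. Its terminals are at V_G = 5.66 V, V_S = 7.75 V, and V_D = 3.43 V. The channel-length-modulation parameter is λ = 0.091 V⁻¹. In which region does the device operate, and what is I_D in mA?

V_SG = V_S − V_G = 7.75 − 5.66 = 2.09 V; V_SD = V_S − V_D = 7.75 − 3.43 = 4.32 V.
k_p = μ_pC_ox · (W/L) = 3.904 mA/V².
V_ov = V_SG − |V_th| = 2.09 − 0.57 = 1.52 V.
Since V_SD = 4.32 V ≥ V_ov = 1.52 V, the device is in saturation.
I_D = ½ k_p V_ov² (1 + λ V_SD) = 0.5 × 3.904 × 1.52² × (1 + 0.091 × 4.32) = 6.28 mA.

Saturation; I_D = 6.28 mA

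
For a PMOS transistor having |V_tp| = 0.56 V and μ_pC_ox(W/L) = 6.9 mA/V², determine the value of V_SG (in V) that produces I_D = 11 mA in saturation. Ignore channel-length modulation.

V_SG = 2.35 V

In saturation I_D = ½ k_p (V_SG − |V_tp|)², so V_SG − |V_tp| = √(2 I_D / k_p) = √(2 × 11 / 6.9) = 1.79 V.
V_SG = 0.56 + 1.79 = 2.35 V.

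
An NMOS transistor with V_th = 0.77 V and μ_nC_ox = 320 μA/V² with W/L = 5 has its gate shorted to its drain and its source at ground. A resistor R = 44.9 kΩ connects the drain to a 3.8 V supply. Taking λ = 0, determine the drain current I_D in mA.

I_D = 0.0613 mA

With gate tied to drain, V_GS = V_DS ≥ V_GS − V_th, so the device is in saturation.
k_n = μ_nC_ox · (W/L) = 1.6 mA/V².
KCL at the drain: ½ k_n (V_GS − V_th)² = (V_DD − V_GS)/R.
Let x = V_GS − 0.77. Then 35.9 x² + x − 3.03 = 0, giving x = 0.277 V (positive root), so V_GS = 1.05 V.
I_D = (V_DD − V_GS)/R = (3.8 − 1.05) / 44.9 = 0.0613 mA.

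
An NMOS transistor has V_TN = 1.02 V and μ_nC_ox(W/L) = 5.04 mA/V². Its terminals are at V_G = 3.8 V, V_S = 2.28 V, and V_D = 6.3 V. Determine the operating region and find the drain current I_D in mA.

Saturation; I_D = 0.630 mA

V_GS = V_G − V_S = 3.8 − 2.28 = 1.52 V; V_DS = V_D − V_S = 6.3 − 2.28 = 4.02 V.
V_ov = V_GS − V_TN = 1.52 − 1.02 = 0.5 V.
Since V_DS = 4.02 V ≥ V_ov = 0.5 V, the device is in saturation.
I_D = ½ k_n V_ov² = 0.5 × 5.04 × 0.5² = 0.63 mA.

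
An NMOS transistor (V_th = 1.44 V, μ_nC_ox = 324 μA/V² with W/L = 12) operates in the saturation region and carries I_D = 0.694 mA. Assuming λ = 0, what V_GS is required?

V_GS = 2.04 V

k_n = μ_nC_ox · (W/L) = 3.888 mA/V².
In saturation I_D = ½ k_n (V_GS − V_th)², so V_GS − V_th = √(2 I_D / k_n) = √(2 × 0.694 / 3.888) = 0.597 V.
V_GS = 1.44 + 0.597 = 2.04 V.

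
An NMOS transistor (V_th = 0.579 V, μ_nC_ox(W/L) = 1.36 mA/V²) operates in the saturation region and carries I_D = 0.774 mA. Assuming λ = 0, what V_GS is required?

V_GS = 1.65 V

In saturation I_D = ½ k_n (V_GS − V_th)², so V_GS − V_th = √(2 I_D / k_n) = √(2 × 0.774 / 1.36) = 1.07 V.
V_GS = 0.579 + 1.07 = 1.65 V.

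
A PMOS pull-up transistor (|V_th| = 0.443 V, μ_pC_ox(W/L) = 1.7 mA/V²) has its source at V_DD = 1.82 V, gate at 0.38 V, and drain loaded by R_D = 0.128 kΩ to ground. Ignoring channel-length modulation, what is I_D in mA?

V_SG = V_DD − V_G = 1.82 − 0.38 = 1.44 V, so V_ov = 1.44 − 0.443 = 0.997 V.
Assume saturation: I_D = ½ k_p V_ov² = 0.5 × 1.7 × 0.997² = 0.845 mA, giving V_SD = V_DD − I_D R_D = 1.82 − 0.845 × 0.128 = 1.71 V.
V_SD = 1.71 V ≥ V_ov = 0.997 V, confirming saturation.

I_D = 0.845 mA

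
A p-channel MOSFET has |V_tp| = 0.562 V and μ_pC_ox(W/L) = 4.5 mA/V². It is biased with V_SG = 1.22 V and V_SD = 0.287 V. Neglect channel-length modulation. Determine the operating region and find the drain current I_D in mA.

Triode; I_D = 0.664 mA

V_ov = V_SG − |V_tp| = 1.22 − 0.562 = 0.658 V.
Since V_SD = 0.287 V < V_ov = 0.658 V, the device is in the triode region.
I_D = k_p [V_ov · V_SD − ½ V_SD²] = 4.5 × [0.658 × 0.287 − 0.5 × 0.287²] = 0.664 mA.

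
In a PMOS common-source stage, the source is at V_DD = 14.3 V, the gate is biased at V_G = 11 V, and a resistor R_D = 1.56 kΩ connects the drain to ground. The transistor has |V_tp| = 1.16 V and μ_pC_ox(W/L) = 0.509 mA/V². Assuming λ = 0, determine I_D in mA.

V_SG = V_DD − V_G = 14.3 − 11 = 3.3 V, so V_ov = 3.3 − 1.16 = 2.14 V.
Assume saturation: I_D = ½ k_p V_ov² = 0.5 × 0.509 × 2.14² = 1.17 mA, giving V_SD = V_DD − I_D R_D = 14.3 − 1.17 × 1.56 = 12.5 V.
V_SD = 12.5 V ≥ V_ov = 2.14 V, confirming saturation.

I_D = 1.17 mA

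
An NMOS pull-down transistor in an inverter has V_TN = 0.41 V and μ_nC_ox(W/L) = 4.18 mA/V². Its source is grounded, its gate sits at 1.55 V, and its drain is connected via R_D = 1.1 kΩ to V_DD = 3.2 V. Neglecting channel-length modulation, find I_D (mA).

V_GS = V_G = 1.55 V, so V_ov = 1.55 − 0.41 = 1.14 V.
Assume saturation: I_D = ½ k_n V_ov² = 0.5 × 4.18 × 1.14² = 2.72 mA, giving V_DS = V_DD − I_D R_D = 3.2 − 2.72 × 1.1 = 0.212 V.
But 0.212 V < V_ov = 1.14 V, so the device is actually in triode.
In triode I_D = k_n[V_ov V_DS − ½ V_DS²] and I_D = (V_DD − V_DS)/R_D. Equating: 2.3 V_DS² − 6.242 V_DS + 3.2 = 0, giving V_DS = 0.686 V (the root below V_ov).
I_D = (3.2 − 0.686) / 1.1 = 2.29 mA.

I_D = 2.29 mA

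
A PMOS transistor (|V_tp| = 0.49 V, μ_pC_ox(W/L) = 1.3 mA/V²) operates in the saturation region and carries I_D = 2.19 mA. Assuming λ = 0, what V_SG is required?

V_SG = 2.33 V

In saturation I_D = ½ k_p (V_SG − |V_tp|)², so V_SG − |V_tp| = √(2 I_D / k_p) = √(2 × 2.19 / 1.3) = 1.84 V.
V_SG = 0.49 + 1.84 = 2.33 V.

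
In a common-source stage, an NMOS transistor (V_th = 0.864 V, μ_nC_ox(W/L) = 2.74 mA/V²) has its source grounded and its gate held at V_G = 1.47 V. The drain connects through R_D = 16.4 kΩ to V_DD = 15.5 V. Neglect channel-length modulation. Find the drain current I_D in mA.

V_GS = V_G = 1.47 V, so V_ov = 1.47 − 0.864 = 0.606 V.
Assume saturation: I_D = ½ k_n V_ov² = 0.5 × 2.74 × 0.606² = 0.503 mA, giving V_DS = V_DD − I_D R_D = 15.5 − 0.503 × 16.4 = 7.25 V.
V_DS = 7.25 V ≥ V_ov = 0.606 V, confirming saturation.

I_D = 0.503 mA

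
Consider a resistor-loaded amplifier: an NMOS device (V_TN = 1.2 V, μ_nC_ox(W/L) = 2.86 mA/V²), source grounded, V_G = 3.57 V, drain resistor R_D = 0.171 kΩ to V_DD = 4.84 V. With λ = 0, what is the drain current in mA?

I_D = 8.03 mA

V_GS = V_G = 3.57 V, so V_ov = 3.57 − 1.2 = 2.37 V.
Assume saturation: I_D = ½ k_n V_ov² = 0.5 × 2.86 × 2.37² = 8.03 mA, giving V_DS = V_DD − I_D R_D = 4.84 − 8.03 × 0.171 = 3.47 V.
V_DS = 3.47 V ≥ V_ov = 2.37 V, confirming saturation.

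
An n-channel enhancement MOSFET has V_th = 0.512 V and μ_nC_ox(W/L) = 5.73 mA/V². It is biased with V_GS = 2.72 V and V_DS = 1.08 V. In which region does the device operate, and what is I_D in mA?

Triode; I_D = 10.3 mA

V_ov = V_GS − V_th = 2.72 − 0.512 = 2.21 V.
Since V_DS = 1.08 V < V_ov = 2.21 V, the device is in the triode region.
I_D = k_n [V_ov · V_DS − ½ V_DS²] = 5.73 × [2.21 × 1.08 − 0.5 × 1.08²] = 10.3 mA.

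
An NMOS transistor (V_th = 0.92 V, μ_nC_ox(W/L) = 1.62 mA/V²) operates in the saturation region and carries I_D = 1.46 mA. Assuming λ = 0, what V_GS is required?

In saturation I_D = ½ k_n (V_GS − V_th)², so V_GS − V_th = √(2 I_D / k_n) = √(2 × 1.46 / 1.62) = 1.34 V.
V_GS = 0.92 + 1.34 = 2.26 V.

V_GS = 2.26 V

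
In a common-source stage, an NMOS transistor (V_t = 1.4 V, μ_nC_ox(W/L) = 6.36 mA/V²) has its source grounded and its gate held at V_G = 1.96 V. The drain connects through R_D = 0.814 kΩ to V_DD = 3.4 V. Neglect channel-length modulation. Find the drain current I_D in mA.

V_GS = V_G = 1.96 V, so V_ov = 1.96 − 1.4 = 0.56 V.
Assume saturation: I_D = ½ k_n V_ov² = 0.5 × 6.36 × 0.56² = 0.997 mA, giving V_DS = V_DD − I_D R_D = 3.4 − 0.997 × 0.814 = 2.59 V.
V_DS = 2.59 V ≥ V_ov = 0.56 V, confirming saturation.

I_D = 0.997 mA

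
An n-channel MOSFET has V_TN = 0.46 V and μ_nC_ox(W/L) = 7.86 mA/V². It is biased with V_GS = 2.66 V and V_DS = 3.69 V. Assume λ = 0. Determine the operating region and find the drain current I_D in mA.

V_ov = V_GS − V_TN = 2.66 − 0.46 = 2.2 V.
Since V_DS = 3.69 V ≥ V_ov = 2.2 V, the device is in saturation.
I_D = ½ k_n V_ov² = 0.5 × 7.86 × 2.2² = 19 mA.

Saturation; I_D = 19.0 mA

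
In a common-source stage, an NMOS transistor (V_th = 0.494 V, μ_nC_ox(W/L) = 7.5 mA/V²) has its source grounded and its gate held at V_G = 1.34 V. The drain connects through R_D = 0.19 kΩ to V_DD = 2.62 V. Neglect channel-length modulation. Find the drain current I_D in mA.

V_GS = V_G = 1.34 V, so V_ov = 1.34 − 0.494 = 0.846 V.
Assume saturation: I_D = ½ k_n V_ov² = 0.5 × 7.5 × 0.846² = 2.68 mA, giving V_DS = V_DD − I_D R_D = 2.62 − 2.68 × 0.19 = 2.11 V.
V_DS = 2.11 V ≥ V_ov = 0.846 V, confirming saturation.

I_D = 2.68 mA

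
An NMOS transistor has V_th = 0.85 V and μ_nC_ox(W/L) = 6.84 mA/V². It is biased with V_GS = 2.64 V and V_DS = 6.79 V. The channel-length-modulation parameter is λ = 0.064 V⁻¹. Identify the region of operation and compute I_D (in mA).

Saturation; I_D = 15.7 mA

V_ov = V_GS − V_th = 2.64 − 0.85 = 1.79 V.
Since V_DS = 6.79 V ≥ V_ov = 1.79 V, the device is in saturation.
I_D = ½ k_n V_ov² (1 + λ V_DS) = 0.5 × 6.84 × 1.79² × (1 + 0.064 × 6.79) = 15.7 mA.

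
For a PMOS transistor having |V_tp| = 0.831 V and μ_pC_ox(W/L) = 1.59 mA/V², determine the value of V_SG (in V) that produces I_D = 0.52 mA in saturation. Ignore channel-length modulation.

In saturation I_D = ½ k_p (V_SG − |V_tp|)², so V_SG − |V_tp| = √(2 I_D / k_p) = √(2 × 0.52 / 1.59) = 0.809 V.
V_SG = 0.831 + 0.809 = 1.64 V.

V_SG = 1.64 V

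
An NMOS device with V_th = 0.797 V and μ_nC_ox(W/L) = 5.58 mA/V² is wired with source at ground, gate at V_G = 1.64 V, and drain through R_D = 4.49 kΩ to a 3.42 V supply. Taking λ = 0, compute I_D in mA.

V_GS = V_G = 1.64 V, so V_ov = 1.64 − 0.797 = 0.843 V.
Assume saturation: I_D = ½ k_n V_ov² = 0.5 × 5.58 × 0.843² = 1.98 mA, giving V_DS = V_DD − I_D R_D = 3.42 − 1.98 × 4.49 = -5.48 V.
But -5.48 V < V_ov = 0.843 V, so the device is actually in triode.
In triode I_D = k_n[V_ov V_DS − ½ V_DS²] and I_D = (V_DD − V_DS)/R_D. Equating: 12.5 V_DS² − 22.12 V_DS + 3.42 = 0, giving V_DS = 0.171 V (the root below V_ov).
I_D = (3.42 − 0.171) / 4.49 = 0.724 mA.

I_D = 0.724 mA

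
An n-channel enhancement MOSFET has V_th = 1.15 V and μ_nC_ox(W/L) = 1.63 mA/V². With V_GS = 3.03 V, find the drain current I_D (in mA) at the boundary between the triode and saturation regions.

I_D = 2.88 mA

At the boundary V_DS = V_ov = V_GS − V_th = 3.03 − 1.15 = 1.88 V.
I_D = ½ k_n V_ov² = 0.5 × 1.63 × 1.88² = 2.88 mA.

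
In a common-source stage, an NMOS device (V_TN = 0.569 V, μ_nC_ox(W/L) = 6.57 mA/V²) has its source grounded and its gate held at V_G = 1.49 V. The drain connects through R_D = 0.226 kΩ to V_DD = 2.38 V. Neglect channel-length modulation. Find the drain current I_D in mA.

I_D = 2.79 mA

V_GS = V_G = 1.49 V, so V_ov = 1.49 − 0.569 = 0.921 V.
Assume saturation: I_D = ½ k_n V_ov² = 0.5 × 6.57 × 0.921² = 2.79 mA, giving V_DS = V_DD − I_D R_D = 2.38 − 2.79 × 0.226 = 1.75 V.
V_DS = 1.75 V ≥ V_ov = 0.921 V, confirming saturation.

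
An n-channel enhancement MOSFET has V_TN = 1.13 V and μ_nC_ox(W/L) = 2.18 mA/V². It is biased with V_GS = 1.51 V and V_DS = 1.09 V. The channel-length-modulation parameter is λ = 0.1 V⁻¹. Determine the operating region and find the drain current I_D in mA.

V_ov = V_GS − V_TN = 1.51 − 1.13 = 0.38 V.
Since V_DS = 1.09 V ≥ V_ov = 0.38 V, the device is in saturation.
I_D = ½ k_n V_ov² (1 + λ V_DS) = 0.5 × 2.18 × 0.38² × (1 + 0.1 × 1.09) = 0.175 mA.

Saturation; I_D = 0.175 mA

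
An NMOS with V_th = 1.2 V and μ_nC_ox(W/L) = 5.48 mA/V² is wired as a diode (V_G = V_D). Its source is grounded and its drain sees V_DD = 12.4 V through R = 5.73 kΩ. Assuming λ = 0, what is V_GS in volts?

V_GS = 2.01 V

With gate tied to drain, V_GS = V_DS ≥ V_GS − V_th, so the device is in saturation.
KCL at the drain: ½ k_n (V_GS − V_th)² = (V_DD − V_GS)/R.
Let x = V_GS − 1.2. Then 15.7 x² + x − 11.2 = 0, giving x = 0.813 V (positive root), so V_GS = 2.01 V.
I_D = (V_DD − V_GS)/R = (12.4 − 2.01) / 5.73 = 1.81 mA.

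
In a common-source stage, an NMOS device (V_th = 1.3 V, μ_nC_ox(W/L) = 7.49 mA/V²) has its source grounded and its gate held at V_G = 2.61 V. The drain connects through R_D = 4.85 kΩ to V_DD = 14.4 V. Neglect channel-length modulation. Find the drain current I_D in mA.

I_D = 2.90 mA

V_GS = V_G = 2.61 V, so V_ov = 2.61 − 1.3 = 1.31 V.
Assume saturation: I_D = ½ k_n V_ov² = 0.5 × 7.49 × 1.31² = 6.43 mA, giving V_DS = V_DD − I_D R_D = 14.4 − 6.43 × 4.85 = -16.8 V.
But -16.8 V < V_ov = 1.31 V, so the device is actually in triode.
In triode I_D = k_n[V_ov V_DS − ½ V_DS²] and I_D = (V_DD − V_DS)/R_D. Equating: 18.2 V_DS² − 48.59 V_DS + 14.4 = 0, giving V_DS = 0.339 V (the root below V_ov).
I_D = (14.4 − 0.339) / 4.85 = 2.9 mA.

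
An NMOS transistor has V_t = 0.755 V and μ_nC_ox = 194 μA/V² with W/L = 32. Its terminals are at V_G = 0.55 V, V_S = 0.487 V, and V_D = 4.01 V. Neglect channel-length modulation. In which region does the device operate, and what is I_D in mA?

Cutoff; I_D = 0 mA

V_GS = V_G − V_S = 0.55 − 0.487 = 0.063 V; V_DS = V_D − V_S = 4.01 − 0.487 = 3.52 V.
V_GS = 0.063 V < V_t = 0.755 V, so the transistor is in cutoff.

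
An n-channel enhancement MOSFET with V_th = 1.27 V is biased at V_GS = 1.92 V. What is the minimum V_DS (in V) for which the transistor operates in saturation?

The boundary between triode and saturation is V_DS = V_GS − V_th = V_ov.
V_ov = 1.92 − 1.27 = 0.65 V.

V_DS,sat = 0.650 V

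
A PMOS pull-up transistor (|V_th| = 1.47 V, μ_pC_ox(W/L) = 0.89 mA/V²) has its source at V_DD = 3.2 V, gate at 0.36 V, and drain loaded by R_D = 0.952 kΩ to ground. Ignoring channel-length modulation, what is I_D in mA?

V_SG = V_DD − V_G = 3.2 − 0.36 = 2.84 V, so V_ov = 2.84 − 1.47 = 1.37 V.
Assume saturation: I_D = ½ k_p V_ov² = 0.5 × 0.89 × 1.37² = 0.835 mA, giving V_SD = V_DD − I_D R_D = 3.2 − 0.835 × 0.952 = 2.4 V.
V_SD = 2.4 V ≥ V_ov = 1.37 V, confirming saturation.

I_D = 0.835 mA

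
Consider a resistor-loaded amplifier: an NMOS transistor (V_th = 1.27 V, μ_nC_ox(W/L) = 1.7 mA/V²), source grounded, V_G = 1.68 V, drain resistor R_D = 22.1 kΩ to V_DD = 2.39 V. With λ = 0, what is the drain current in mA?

V_GS = V_G = 1.68 V, so V_ov = 1.68 − 1.27 = 0.41 V.
Assume saturation: I_D = ½ k_n V_ov² = 0.5 × 1.7 × 0.41² = 0.143 mA, giving V_DS = V_DD − I_D R_D = 2.39 − 0.143 × 22.1 = -0.768 V.
But -0.768 V < V_ov = 0.41 V, so the device is actually in triode.
In triode I_D = k_n[V_ov V_DS − ½ V_DS²] and I_D = (V_DD − V_DS)/R_D. Equating: 18.8 V_DS² − 16.4 V_DS + 2.39 = 0, giving V_DS = 0.185 V (the root below V_ov).
I_D = (2.39 − 0.185) / 22.1 = 0.0998 mA.

I_D = 0.0998 mA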